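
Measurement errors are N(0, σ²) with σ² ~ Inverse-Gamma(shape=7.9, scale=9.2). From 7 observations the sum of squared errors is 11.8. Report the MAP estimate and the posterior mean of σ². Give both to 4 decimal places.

σ²_MAP = 1.2177, E[σ²|data] = 1.4519

Posterior: Inverse-Gamma(shape = 7.9+7/2 = 11.4, scale = 9.2+11.8/2 = 15.1).
Mode = β/(α+1) = 15.1/12.4 = 1.2177.
Mean = β/(α−1) = 15.1/10.4 = 1.4519.
Right-skewed posterior ⇒ mode < mean.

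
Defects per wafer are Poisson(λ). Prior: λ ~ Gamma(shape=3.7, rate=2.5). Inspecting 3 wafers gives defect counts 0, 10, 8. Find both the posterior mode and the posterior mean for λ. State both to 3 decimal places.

MAP = 3.764; posterior mean = 3.945

Σ counts = 18. Posterior: Gamma(shape = 3.7+18 = 21.7, rate = 2.5+3 = 5.5).
Mode = (α−1)/β = 20.7/5.5 = 3.764.
Mean = α/β = 21.7/5.5 = 3.945.
Mean > mode: the posterior has a right tail.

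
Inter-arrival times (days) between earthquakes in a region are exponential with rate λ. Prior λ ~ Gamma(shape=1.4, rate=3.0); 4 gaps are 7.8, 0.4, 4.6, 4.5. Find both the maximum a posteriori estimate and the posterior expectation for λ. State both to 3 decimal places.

maximum a posteriori estimate = 0.217, posterior expectation = 0.266

Σ times = 17.3. Posterior: Gamma(shape = 1.4+4 = 5.4, rate = 3.0+17.3 = 20.3).
Mode = (α−1)/β = 4.4/20.3 = 0.217.
Mean = α/β = 5.4/20.3 = 0.266.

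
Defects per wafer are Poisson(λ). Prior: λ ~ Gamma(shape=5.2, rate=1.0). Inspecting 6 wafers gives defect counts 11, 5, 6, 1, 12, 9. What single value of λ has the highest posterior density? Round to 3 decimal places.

6.886

Σ counts = 44. Posterior: Gamma(shape = 5.2+44 = 49.2, rate = 1.0+6 = 7.0).
Mode = (α−1)/β = 48.2/7.0 = 6.886.
Mean = α/β = 49.2/7.0 = 7.029.
This is the posterior mode — the MAP estimate.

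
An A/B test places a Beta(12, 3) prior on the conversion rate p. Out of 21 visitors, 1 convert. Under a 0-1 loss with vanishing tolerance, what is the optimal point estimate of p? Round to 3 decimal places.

Posterior: Beta(12+1, 3+20) = Beta(13, 23).
Mode = (13−1)/(13+23−2) = 12/34 = 0.353.
Mean = 13/(13+23) = 13/36 = 0.361.
This is the posterior mode — the MAP estimate.

0.353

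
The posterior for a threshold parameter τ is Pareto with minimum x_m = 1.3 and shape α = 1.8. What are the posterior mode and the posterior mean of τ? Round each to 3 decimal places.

τ_MAP = 1.300, E[τ|data] = 2.925

The Pareto density is strictly decreasing on [x_m, ∞), so the mode is x_m = 1.300.
Mean = α·x_m/(α−1) = 1.8·1.3/0.8 = 2.925.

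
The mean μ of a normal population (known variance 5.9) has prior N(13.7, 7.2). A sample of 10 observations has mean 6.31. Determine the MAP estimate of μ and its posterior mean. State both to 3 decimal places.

Posterior for μ is Normal. Precision-weighted mean: (1/7.2·13.7 + 10/5.9·6.31) / (1/7.2 + 10/5.9) = 6.870.
A Normal posterior is symmetric, so mode = mean.

μ_MAP = 6.870, E[μ|data] = 6.870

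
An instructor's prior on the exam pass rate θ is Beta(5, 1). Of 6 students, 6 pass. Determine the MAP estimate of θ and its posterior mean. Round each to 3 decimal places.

Posterior: Beta(5+6, 1+0) = Beta(11, 1).
Since β = 1 ≤ 1 and α > 1, the Beta density is monotone increasing on [0,1]; the mode is at 1.
Mean = 11/(11+1) = 0.917.

MAP = 1.000; posterior mean = 0.917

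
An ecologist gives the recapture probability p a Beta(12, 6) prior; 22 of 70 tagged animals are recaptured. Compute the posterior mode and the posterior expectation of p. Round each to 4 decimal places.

Posterior: Beta(12+22, 6+48) = Beta(34, 54).
Mode = (34−1)/(34+54−2) = 33/86 = 0.3837.
Mean = 34/(34+54) = 34/88 = 0.3864.
The mean is pulled above the mode by the posterior's right skew.

MAP: 0.3837. Posterior mean: 0.3864.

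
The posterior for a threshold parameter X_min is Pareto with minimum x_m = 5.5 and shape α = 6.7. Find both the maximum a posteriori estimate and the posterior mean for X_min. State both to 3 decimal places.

MAP = 5.500; posterior mean = 6.465

The Pareto density is strictly decreasing on [x_m, ∞), so the mode is x_m = 5.500.
Mean = α·x_m/(α−1) = 6.7·5.5/5.7 = 6.465.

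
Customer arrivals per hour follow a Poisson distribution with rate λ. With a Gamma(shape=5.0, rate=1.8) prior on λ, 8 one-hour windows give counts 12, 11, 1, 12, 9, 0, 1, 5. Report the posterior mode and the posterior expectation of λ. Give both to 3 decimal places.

Σ counts = 51. Posterior: Gamma(shape = 5.0+51 = 56.0, rate = 1.8+8 = 9.8).
Mode = (α−1)/β = 55.0/9.8 = 5.612.
Mean = α/β = 56.0/9.8 = 5.714.
Mean > mode: the posterior has a right tail.

MAP = 5.612; posterior mean = 5.714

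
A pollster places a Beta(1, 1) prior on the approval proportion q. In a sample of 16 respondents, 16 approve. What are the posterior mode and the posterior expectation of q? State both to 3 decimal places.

Posterior: Beta(1+16, 1+0) = Beta(17, 1).
Since β = 1 ≤ 1 and α > 1, the Beta density is monotone increasing on [0,1]; the mode is at 1.
Mean = 17/(17+1) = 0.944.

MAP: 1.000. Posterior mean: 0.944.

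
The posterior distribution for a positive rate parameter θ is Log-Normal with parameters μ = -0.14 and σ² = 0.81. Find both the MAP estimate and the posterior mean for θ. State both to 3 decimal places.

θ_MAP = 0.387, E[θ|data] = 1.303

Mode = exp(μ − σ²) = exp(-0.95) = 0.387.
Mean = exp(μ + σ²/2) = exp(0.265) = 1.303.
The mean is pulled above the mode by the posterior's right skew.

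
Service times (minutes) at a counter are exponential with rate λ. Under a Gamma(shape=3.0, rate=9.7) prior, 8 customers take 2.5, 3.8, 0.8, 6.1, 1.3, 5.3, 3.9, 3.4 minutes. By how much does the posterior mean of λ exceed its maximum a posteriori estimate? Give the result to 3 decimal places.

0.027

Σ times = 27.1. Posterior: Gamma(shape = 3.0+8 = 11.0, rate = 9.7+27.1 = 36.8).
Mode = (α−1)/β = 10.0/36.8 = 0.272.
Mean = α/β = 11.0/36.8 = 0.299.
Difference = 0.299 − 0.272 = 0.027.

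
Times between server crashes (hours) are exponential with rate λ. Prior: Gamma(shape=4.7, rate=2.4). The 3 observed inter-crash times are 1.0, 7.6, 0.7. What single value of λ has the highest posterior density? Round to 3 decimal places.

Σ times = 9.3. Posterior: Gamma(shape = 4.7+3 = 7.7, rate = 2.4+9.3 = 11.7).
Mode = (α−1)/β = 6.7/11.7 = 0.573.
Mean = α/β = 7.7/11.7 = 0.658.
This is the posterior mode — the MAP estimate.

0.573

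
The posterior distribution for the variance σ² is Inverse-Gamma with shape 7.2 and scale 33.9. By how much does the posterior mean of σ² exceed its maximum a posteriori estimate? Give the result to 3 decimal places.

Mode = β/(α+1) = 33.9/8.2 = 4.134.
Mean = β/(α−1) = 33.9/6.2 = 5.468.
Difference = 5.468 − 4.134 = 1.334.

1.334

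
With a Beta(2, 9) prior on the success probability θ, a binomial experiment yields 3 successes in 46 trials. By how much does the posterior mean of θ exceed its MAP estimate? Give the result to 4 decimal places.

Posterior: Beta(2+3, 9+43) = Beta(5, 52).
Mode = (5−1)/(5+52−2) = 4/55 = 0.0727.
Mean = 5/(5+52) = 5/57 = 0.0877.
Difference = 0.0877 − 0.0727 = 0.0150.

0.0150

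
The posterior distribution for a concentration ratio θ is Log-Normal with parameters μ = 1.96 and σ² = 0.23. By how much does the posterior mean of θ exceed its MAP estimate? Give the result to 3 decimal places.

2.324

Mode = exp(μ − σ²) = exp(1.73) = 5.641.
Mean = exp(μ + σ²/2) = exp(2.075) = 7.965.
Difference = 7.965 − 5.641 = 2.324.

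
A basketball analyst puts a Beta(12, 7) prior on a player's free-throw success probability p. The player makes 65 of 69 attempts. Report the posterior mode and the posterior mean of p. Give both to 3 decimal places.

Posterior: Beta(12+65, 7+4) = Beta(77, 11).
Mode = (77−1)/(77+11−2) = 76/86 = 0.884.
Mean = 77/(77+11) = 77/88 = 0.875.

MAP = 0.884; posterior mean = 0.875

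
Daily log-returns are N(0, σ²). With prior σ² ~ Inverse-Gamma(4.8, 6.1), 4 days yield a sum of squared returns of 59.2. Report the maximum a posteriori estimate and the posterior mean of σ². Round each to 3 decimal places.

Posterior: Inverse-Gamma(shape = 4.8+4/2 = 6.8, scale = 6.1+59.2/2 = 35.7).
Mode = β/(α+1) = 35.7/7.8 = 4.577.
Mean = β/(α−1) = 35.7/5.8 = 6.155.
The posterior is right-skewed, so the mean exceeds the mode.

maximum a posteriori estimate = 4.577, posterior mean = 6.155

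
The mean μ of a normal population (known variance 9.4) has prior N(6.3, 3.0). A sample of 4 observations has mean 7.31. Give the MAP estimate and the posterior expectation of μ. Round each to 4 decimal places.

Posterior for μ is Normal. Precision-weighted mean: (1/3.0·6.3 + 4/9.4·7.31) / (1/3.0 + 4/9.4) = 6.8664.
A Normal posterior is symmetric, so mode = mean.

MAP = 6.8664, posterior mean = 6.8664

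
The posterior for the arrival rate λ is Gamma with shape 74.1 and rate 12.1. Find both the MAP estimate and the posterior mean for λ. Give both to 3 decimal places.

Mode = (α−1)/β = 73.1/12.1 = 6.041.
Mean = α/β = 74.1/12.1 = 6.124.
The mean is pulled above the mode by the posterior's right skew.

λ_MAP = 6.041, E[λ|data] = 6.124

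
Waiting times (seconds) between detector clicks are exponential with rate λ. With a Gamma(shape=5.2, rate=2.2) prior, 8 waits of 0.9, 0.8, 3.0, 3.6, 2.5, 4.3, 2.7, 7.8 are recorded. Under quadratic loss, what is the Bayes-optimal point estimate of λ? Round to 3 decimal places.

0.475

Σ times = 25.6. Posterior: Gamma(shape = 5.2+8 = 13.2, rate = 2.2+25.6 = 27.8).
Mode = (α−1)/β = 12.2/27.8 = 0.439.
Mean = α/β = 13.2/27.8 = 0.475.
Quadratic loss ⇒ the optimal estimator is the posterior mean.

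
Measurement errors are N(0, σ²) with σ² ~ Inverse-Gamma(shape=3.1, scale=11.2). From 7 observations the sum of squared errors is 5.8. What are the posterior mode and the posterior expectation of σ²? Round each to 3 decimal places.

Posterior: Inverse-Gamma(shape = 3.1+7/2 = 6.6, scale = 11.2+5.8/2 = 14.1).
Mode = β/(α+1) = 14.1/7.6 = 1.855.
Mean = β/(α−1) = 14.1/5.6 = 2.518.

MAP = 1.855; posterior mean = 2.518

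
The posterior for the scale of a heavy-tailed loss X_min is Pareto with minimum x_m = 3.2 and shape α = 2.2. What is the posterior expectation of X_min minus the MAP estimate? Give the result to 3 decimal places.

The Pareto density is strictly decreasing on [x_m, ∞), so the mode is x_m = 3.200.
Mean = α·x_m/(α−1) = 2.2·3.2/1.2 = 5.867.
Difference = 5.867 − 3.200 = 2.667.
Right-skewed posterior ⇒ mode < mean.

2.667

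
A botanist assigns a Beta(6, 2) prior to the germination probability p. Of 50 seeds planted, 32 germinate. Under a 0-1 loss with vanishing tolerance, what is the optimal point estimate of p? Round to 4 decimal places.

0.6607

Posterior: Beta(6+32, 2+18) = Beta(38, 20).
Mode = (38−1)/(38+20−2) = 37/56 = 0.6607.
Mean = 38/(38+20) = 38/58 = 0.6552.
This is the posterior mode — the MAP estimate.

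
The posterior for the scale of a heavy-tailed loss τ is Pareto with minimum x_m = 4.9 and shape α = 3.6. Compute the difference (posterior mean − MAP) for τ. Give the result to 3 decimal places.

The Pareto density is strictly decreasing on [x_m, ∞), so the mode is x_m = 4.900.
Mean = α·x_m/(α−1) = 3.6·4.9/2.6 = 6.785.
Difference = 6.785 − 4.900 = 1.885.
The mean is pulled above the mode by the posterior's right skew.

1.885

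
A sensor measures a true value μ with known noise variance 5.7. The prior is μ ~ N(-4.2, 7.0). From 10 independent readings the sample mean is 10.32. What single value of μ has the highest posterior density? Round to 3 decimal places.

Posterior for μ is Normal. Precision-weighted mean: (1/7.0·-4.2 + 10/5.7·10.32) / (1/7.0 + 10/5.7) = 9.227.
A Normal posterior is symmetric, so mode = mean.
This is the posterior mode — the MAP estimate.

9.227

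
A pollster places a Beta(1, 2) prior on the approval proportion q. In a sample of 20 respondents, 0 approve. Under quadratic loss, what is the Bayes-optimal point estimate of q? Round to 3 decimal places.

Posterior: Beta(1+0, 2+20) = Beta(1, 22).
Since α = 1 ≤ 1 and β > 1, the Beta density is monotone decreasing on [0,1]; the mode is at 0.
Mean = 1/(1+22) = 0.043.
Quadratic loss ⇒ the optimal estimator is the posterior mean.

0.043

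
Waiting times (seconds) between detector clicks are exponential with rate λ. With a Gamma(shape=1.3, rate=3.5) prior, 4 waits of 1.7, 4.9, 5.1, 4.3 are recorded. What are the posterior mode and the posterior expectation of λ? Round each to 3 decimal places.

λ_MAP = 0.221, E[λ|data] = 0.272

Σ times = 16.0. Posterior: Gamma(shape = 1.3+4 = 5.3, rate = 3.5+16.0 = 19.5).
Mode = (α−1)/β = 4.3/19.5 = 0.221.
Mean = α/β = 5.3/19.5 = 0.272.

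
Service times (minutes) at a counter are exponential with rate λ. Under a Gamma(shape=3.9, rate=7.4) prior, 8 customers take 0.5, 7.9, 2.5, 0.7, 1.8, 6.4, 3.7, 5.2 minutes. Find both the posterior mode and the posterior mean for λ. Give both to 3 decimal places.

Σ times = 28.7. Posterior: Gamma(shape = 3.9+8 = 11.9, rate = 7.4+28.7 = 36.1).
Mode = (α−1)/β = 10.9/36.1 = 0.302.
Mean = α/β = 11.9/36.1 = 0.330.

MAP: 0.302. Posterior mean: 0.330.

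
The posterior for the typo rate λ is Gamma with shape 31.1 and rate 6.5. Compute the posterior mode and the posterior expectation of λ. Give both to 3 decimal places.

MAP: 4.631. Posterior mean: 4.785.

Mode = (α−1)/β = 30.1/6.5 = 4.631.
Mean = α/β = 31.1/6.5 = 4.785.
Mean > mode: the posterior has a right tail.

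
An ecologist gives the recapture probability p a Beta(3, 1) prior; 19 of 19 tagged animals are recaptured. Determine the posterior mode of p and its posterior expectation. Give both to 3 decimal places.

p_MAP = 1.000, E[p|data] = 0.957

Posterior: Beta(3+19, 1+0) = Beta(22, 1).
Since β = 1 ≤ 1 and α > 1, the Beta density is monotone increasing on [0,1]; the mode is at 1.
Mean = 22/(22+1) = 0.957.
Left-skewed posterior ⇒ mean < mode.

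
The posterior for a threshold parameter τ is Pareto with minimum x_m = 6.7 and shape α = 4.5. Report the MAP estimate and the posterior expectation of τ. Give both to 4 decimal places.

MAP = 6.7000; posterior mean = 8.6143

The Pareto density is strictly decreasing on [x_m, ∞), so the mode is x_m = 6.7000.
Mean = α·x_m/(α−1) = 4.5·6.7/3.5 = 8.6143.
Right-skewed posterior ⇒ mode < mean.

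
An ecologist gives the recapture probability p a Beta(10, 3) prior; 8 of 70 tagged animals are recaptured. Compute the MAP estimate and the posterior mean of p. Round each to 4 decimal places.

Posterior: Beta(10+8, 3+62) = Beta(18, 65).
Mode = (18−1)/(18+65−2) = 17/81 = 0.2099.
Mean = 18/(18+65) = 18/83 = 0.2169.

MAP = 0.2099; posterior mean = 0.2169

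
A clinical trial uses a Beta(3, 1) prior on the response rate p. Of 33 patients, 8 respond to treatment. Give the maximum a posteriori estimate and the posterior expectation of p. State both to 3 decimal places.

Posterior: Beta(3+8, 1+25) = Beta(11, 26).
Mode = (11−1)/(11+26−2) = 10/35 = 0.286.
Mean = 11/(11+26) = 11/37 = 0.297.
The mean is pulled above the mode by the posterior's right skew.

MAP: 0.286. Posterior mean: 0.297.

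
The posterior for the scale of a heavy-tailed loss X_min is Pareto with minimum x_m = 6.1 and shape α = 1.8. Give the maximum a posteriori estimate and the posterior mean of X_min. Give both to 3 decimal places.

The Pareto density is strictly decreasing on [x_m, ∞), so the mode is x_m = 6.100.
Mean = α·x_m/(α−1) = 1.8·6.1/0.8 = 13.725.

X_min_MAP = 6.100, E[X_min|data] = 13.725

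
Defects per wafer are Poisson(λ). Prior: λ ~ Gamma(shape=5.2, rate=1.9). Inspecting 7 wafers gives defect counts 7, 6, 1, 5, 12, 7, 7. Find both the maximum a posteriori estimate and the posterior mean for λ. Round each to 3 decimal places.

MAP: 5.528. Posterior mean: 5.640.

Σ counts = 45. Posterior: Gamma(shape = 5.2+45 = 50.2, rate = 1.9+7 = 8.9).
Mode = (α−1)/β = 49.2/8.9 = 5.528.
Mean = α/β = 50.2/8.9 = 5.640.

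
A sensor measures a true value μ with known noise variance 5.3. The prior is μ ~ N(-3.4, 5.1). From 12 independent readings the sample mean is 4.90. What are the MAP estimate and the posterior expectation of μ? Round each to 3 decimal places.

Posterior for μ is Normal. Precision-weighted mean: (1/5.1·-3.4 + 12/5.3·4.90) / (1/5.1 + 12/5.3) = 4.238.
A Normal posterior is symmetric, so mode = mean.

MAP = 4.238; posterior mean = 4.238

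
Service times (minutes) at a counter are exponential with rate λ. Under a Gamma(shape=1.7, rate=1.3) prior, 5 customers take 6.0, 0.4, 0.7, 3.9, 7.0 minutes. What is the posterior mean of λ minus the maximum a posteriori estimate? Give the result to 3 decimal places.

Σ times = 18.0. Posterior: Gamma(shape = 1.7+5 = 6.7, rate = 1.3+18.0 = 19.3).
Mode = (α−1)/β = 5.7/19.3 = 0.295.
Mean = α/β = 6.7/19.3 = 0.347.
Difference = 0.347 − 0.295 = 0.052.

0.052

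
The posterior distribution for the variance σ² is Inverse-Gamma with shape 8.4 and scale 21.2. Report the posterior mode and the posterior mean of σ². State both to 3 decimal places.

MAP = 2.255, posterior mean = 2.865

Mode = β/(α+1) = 21.2/9.4 = 2.255.
Mean = β/(α−1) = 21.2/7.4 = 2.865.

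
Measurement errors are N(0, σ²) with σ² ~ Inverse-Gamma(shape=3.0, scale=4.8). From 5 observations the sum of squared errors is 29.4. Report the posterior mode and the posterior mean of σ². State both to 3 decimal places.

MAP: 3.000. Posterior mean: 4.333.

Posterior: Inverse-Gamma(shape = 3.0+5/2 = 5.5, scale = 4.8+29.4/2 = 19.5).
Mode = β/(α+1) = 19.5/6.5 = 3.000.
Mean = β/(α−1) = 19.5/4.5 = 4.333.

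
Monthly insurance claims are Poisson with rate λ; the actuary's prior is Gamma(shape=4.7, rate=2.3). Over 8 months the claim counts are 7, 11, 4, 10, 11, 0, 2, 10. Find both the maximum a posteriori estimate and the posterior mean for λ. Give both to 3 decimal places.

MAP: 5.699. Posterior mean: 5.796.

Σ counts = 55. Posterior: Gamma(shape = 4.7+55 = 59.7, rate = 2.3+8 = 10.3).
Mode = (α−1)/β = 58.7/10.3 = 5.699.
Mean = α/β = 59.7/10.3 = 5.796.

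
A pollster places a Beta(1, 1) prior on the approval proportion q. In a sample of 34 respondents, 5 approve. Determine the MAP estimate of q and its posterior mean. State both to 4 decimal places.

Posterior: Beta(1+5, 1+29) = Beta(6, 30).
Mode = (6−1)/(6+30−2) = 5/34 = 0.1471.
Mean = 6/(6+30) = 6/36 = 0.1667.
The mean is pulled above the mode by the posterior's right skew.

MAP: 0.1471. Posterior mean: 0.1667.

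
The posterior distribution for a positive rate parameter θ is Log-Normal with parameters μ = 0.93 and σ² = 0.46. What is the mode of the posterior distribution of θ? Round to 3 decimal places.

1.600

Mode = exp(μ − σ²) = exp(0.47) = 1.600.
Mean = exp(μ + σ²/2) = exp(1.160) = 3.190.
This is the posterior mode — the MAP estimate.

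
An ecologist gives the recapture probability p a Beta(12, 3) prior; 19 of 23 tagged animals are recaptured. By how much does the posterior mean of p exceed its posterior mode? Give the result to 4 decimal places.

-0.0175

Posterior: Beta(12+19, 3+4) = Beta(31, 7).
Mode = (31−1)/(31+7−2) = 30/36 = 0.8333.
Mean = 31/(31+7) = 31/38 = 0.8158.
Difference = 0.8158 − 0.8333 = -0.0175.
The mean is pulled below the mode by the posterior's left skew.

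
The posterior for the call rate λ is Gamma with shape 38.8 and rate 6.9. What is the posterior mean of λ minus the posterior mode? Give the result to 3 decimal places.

0.145

Mode = (α−1)/β = 37.8/6.9 = 5.478.
Mean = α/β = 38.8/6.9 = 5.623.
Difference = 5.623 − 5.478 = 0.145.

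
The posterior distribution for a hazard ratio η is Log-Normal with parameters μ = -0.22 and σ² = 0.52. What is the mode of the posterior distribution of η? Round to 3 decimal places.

0.477

Mode = exp(μ − σ²) = exp(-0.74) = 0.477.
Mean = exp(μ + σ²/2) = exp(0.040) = 1.041.
This is the posterior mode — the MAP estimate.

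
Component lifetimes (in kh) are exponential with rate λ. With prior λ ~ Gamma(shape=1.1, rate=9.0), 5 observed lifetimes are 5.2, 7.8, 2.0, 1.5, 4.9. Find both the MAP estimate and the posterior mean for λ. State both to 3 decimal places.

Σ times = 21.4. Posterior: Gamma(shape = 1.1+5 = 6.1, rate = 9.0+21.4 = 30.4).
Mode = (α−1)/β = 5.1/30.4 = 0.168.
Mean = α/β = 6.1/30.4 = 0.201.

MAP: 0.168. Posterior mean: 0.201.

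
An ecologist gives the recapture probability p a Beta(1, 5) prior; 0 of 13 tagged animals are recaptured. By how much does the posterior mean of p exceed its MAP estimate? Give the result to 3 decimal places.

Posterior: Beta(1+0, 5+13) = Beta(1, 18).
Since α = 1 ≤ 1 and β > 1, the Beta density is monotone decreasing on [0,1]; the mode is at 0.
Mean = 1/(1+18) = 0.053.
Difference = 0.053 − 0.000 = 0.053.

0.053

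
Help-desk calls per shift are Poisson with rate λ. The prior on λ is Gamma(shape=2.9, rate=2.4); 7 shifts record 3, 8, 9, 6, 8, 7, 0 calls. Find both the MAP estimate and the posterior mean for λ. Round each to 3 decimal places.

MAP = 4.564; posterior mean = 4.670

Σ counts = 41. Posterior: Gamma(shape = 2.9+41 = 43.9, rate = 2.4+7 = 9.4).
Mode = (α−1)/β = 42.9/9.4 = 4.564.
Mean = α/β = 43.9/9.4 = 4.670.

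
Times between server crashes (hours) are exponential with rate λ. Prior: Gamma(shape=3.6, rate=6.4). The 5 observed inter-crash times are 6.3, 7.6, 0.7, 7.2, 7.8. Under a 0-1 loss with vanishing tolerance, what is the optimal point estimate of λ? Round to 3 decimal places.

Σ times = 29.6. Posterior: Gamma(shape = 3.6+5 = 8.6, rate = 6.4+29.6 = 36.0).
Mode = (α−1)/β = 7.6/36.0 = 0.211.
Mean = α/β = 8.6/36.0 = 0.239.
This is the posterior mode — the MAP estimate.

0.211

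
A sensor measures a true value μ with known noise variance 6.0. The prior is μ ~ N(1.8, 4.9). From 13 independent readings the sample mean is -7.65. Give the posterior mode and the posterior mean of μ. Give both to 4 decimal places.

posterior mode = -6.8365, posterior mean = -6.8365

Posterior for μ is Normal. Precision-weighted mean: (1/4.9·1.8 + 13/6.0·-7.65) / (1/4.9 + 13/6.0) = -6.8365.
A Normal posterior is symmetric, so mode = mean.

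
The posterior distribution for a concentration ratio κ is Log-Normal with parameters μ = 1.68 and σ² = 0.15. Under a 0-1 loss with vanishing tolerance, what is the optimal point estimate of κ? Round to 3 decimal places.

Mode = exp(μ − σ²) = exp(1.53) = 4.618.
Mean = exp(μ + σ²/2) = exp(1.755) = 5.783.
This is the posterior mode — the MAP estimate.

4.618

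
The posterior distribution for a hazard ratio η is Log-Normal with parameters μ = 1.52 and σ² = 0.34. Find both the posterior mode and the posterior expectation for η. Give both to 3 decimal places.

Mode = exp(μ − σ²) = exp(1.18) = 3.254.
Mean = exp(μ + σ²/2) = exp(1.690) = 5.419.

MAP: 3.254. Posterior mean: 5.419.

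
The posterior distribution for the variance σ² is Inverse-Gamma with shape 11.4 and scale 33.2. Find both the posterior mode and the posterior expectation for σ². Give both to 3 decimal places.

Mode = β/(α+1) = 33.2/12.4 = 2.677.
Mean = β/(α−1) = 33.2/10.4 = 3.192.

MAP = 2.677, posterior mean = 3.192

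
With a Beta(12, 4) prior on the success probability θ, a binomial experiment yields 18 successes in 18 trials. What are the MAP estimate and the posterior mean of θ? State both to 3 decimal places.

θ_MAP = 0.906, E[θ|data] = 0.882

Posterior: Beta(12+18, 4+0) = Beta(30, 4).
Mode = (30−1)/(30+4−2) = 29/32 = 0.906.
Mean = 30/(30+4) = 30/34 = 0.882.
Mode > mean: the posterior has a left tail.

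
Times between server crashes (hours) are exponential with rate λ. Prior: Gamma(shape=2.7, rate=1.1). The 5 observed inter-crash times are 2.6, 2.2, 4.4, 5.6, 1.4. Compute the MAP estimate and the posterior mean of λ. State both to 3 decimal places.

Σ times = 16.2. Posterior: Gamma(shape = 2.7+5 = 7.7, rate = 1.1+16.2 = 17.3).
Mode = (α−1)/β = 6.7/17.3 = 0.387.
Mean = α/β = 7.7/17.3 = 0.445.

MAP estimate = 0.387, posterior mean = 0.445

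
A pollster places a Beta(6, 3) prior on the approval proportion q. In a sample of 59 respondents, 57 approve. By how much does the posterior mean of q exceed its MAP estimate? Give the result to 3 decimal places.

Posterior: Beta(6+57, 3+2) = Beta(63, 5).
Mode = (63−1)/(63+5−2) = 62/66 = 0.939.
Mean = 63/(63+5) = 63/68 = 0.926.
Difference = 0.926 − 0.939 = -0.013.

-0.013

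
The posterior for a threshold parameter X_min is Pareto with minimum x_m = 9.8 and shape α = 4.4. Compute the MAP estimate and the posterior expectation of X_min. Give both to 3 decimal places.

The Pareto density is strictly decreasing on [x_m, ∞), so the mode is x_m = 9.800.
Mean = α·x_m/(α−1) = 4.4·9.8/3.4 = 12.682.
Mean > mode: the posterior has a right tail.

MAP = 9.800; posterior mean = 12.682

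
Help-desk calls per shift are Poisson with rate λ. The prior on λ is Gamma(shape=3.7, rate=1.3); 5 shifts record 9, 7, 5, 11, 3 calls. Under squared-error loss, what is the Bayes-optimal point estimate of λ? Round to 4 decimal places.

Σ counts = 35. Posterior: Gamma(shape = 3.7+35 = 38.7, rate = 1.3+5 = 6.3).
Mode = (α−1)/β = 37.7/6.3 = 5.9841.
Mean = α/β = 38.7/6.3 = 6.1429.
Squared-error loss ⇒ the optimal estimator is the posterior mean.

6.1429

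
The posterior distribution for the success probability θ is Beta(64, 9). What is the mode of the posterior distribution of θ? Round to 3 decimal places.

Mode = (64−1)/(64+9−2) = 63/71 = 0.887.
Mean = 64/(64+9) = 64/73 = 0.877.
This is the posterior mode — the MAP estimate.

0.887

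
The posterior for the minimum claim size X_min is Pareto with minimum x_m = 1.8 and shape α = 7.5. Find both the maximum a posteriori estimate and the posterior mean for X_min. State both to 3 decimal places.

The Pareto density is strictly decreasing on [x_m, ∞), so the mode is x_m = 1.800.
Mean = α·x_m/(α−1) = 7.5·1.8/6.5 = 2.077.

X_min_MAP = 1.800, E[X_min|data] = 2.077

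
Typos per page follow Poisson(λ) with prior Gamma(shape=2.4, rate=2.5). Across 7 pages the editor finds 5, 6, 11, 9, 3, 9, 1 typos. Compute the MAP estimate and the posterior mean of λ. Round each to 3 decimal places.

Σ counts = 44. Posterior: Gamma(shape = 2.4+44 = 46.4, rate = 2.5+7 = 9.5).
Mode = (α−1)/β = 45.4/9.5 = 4.779.
Mean = α/β = 46.4/9.5 = 4.884.

λ_MAP = 4.779, E[λ|data] = 4.884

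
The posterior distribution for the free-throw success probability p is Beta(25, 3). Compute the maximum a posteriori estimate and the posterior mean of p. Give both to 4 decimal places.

maximum a posteriori estimate = 0.9231, posterior mean = 0.8929

Mode = (25−1)/(25+3−2) = 24/26 = 0.9231.
Mean = 25/(25+3) = 25/28 = 0.8929.
The posterior is left-skewed, so the mode exceeds the mean.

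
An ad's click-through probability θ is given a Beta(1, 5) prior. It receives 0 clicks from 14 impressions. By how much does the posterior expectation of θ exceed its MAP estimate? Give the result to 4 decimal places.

Posterior: Beta(1+0, 5+14) = Beta(1, 19).
Since α = 1 ≤ 1 and β > 1, the Beta density is monotone decreasing on [0,1]; the mode is at 0.
Mean = 1/(1+19) = 0.0500.
Difference = 0.0500 − 0.0000 = 0.0500.

0.0500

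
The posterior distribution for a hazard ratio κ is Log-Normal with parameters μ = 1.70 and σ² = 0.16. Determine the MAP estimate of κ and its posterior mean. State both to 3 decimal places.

MAP = 4.665, posterior mean = 5.930

Mode = exp(μ − σ²) = exp(1.54) = 4.665.
Mean = exp(μ + σ²/2) = exp(1.780) = 5.930.
Right-skewed posterior ⇒ mode < mean.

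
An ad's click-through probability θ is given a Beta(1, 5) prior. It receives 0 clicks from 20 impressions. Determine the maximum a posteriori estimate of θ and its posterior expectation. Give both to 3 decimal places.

MAP = 0.000; posterior mean = 0.038

Posterior: Beta(1+0, 5+20) = Beta(1, 25).
Since α = 1 ≤ 1 and β > 1, the Beta density is monotone decreasing on [0,1]; the mode is at 0.
Mean = 1/(1+25) = 0.038.
The mean is pulled above the mode by the posterior's right skew.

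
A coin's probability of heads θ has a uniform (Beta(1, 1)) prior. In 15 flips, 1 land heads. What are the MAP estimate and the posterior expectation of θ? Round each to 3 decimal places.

Posterior: Beta(1+1, 1+14) = Beta(2, 15).
Mode = (2−1)/(2+15−2) = 1/15 = 0.067.
With a flat prior the MAP equals the MLE, 1/15.
Mean = 2/(2+15) = 2/17 = 0.118.
Mean > mode: the posterior has a right tail.

MAP: 0.067. Posterior mean: 0.118.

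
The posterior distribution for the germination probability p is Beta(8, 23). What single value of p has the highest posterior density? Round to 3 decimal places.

Mode = (8−1)/(8+23−2) = 7/29 = 0.241.
Mean = 8/(8+23) = 8/31 = 0.258.
This is the posterior mode — the MAP estimate.

0.241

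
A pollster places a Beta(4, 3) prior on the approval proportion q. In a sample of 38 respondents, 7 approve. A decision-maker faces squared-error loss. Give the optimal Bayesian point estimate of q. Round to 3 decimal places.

Posterior: Beta(4+7, 3+31) = Beta(11, 34).
Mode = (11−1)/(11+34−2) = 10/43 = 0.233.
Mean = 11/(11+34) = 11/45 = 0.244.
Squared-error loss ⇒ the optimal estimator is the posterior mean.

0.244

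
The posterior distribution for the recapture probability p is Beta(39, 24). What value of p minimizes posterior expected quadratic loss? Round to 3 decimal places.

0.619

Mode = (39−1)/(39+24−2) = 38/61 = 0.623.
Mean = 39/(39+24) = 39/63 = 0.619.
Quadratic loss ⇒ the optimal estimator is the posterior mean.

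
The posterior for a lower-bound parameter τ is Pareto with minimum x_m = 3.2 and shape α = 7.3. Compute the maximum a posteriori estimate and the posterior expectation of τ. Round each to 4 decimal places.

τ_MAP = 3.2000, E[τ|data] = 3.7079

The Pareto density is strictly decreasing on [x_m, ∞), so the mode is x_m = 3.2000.
Mean = α·x_m/(α−1) = 7.3·3.2/6.3 = 3.7079.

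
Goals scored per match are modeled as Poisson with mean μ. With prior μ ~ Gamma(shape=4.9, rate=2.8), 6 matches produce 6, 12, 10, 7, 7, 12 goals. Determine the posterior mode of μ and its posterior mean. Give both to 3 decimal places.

Σ counts = 54. Posterior: Gamma(shape = 4.9+54 = 58.9, rate = 2.8+6 = 8.8).
Mode = (α−1)/β = 57.9/8.8 = 6.580.
Mean = α/β = 58.9/8.8 = 6.693.
The posterior is right-skewed, so the mean exceeds the mode.

MAP = 6.580; posterior mean = 6.693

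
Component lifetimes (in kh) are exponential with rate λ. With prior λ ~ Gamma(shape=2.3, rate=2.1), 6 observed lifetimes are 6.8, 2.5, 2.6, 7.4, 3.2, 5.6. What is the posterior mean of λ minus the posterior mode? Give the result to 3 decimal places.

0.033

Σ times = 28.1. Posterior: Gamma(shape = 2.3+6 = 8.3, rate = 2.1+28.1 = 30.2).
Mode = (α−1)/β = 7.3/30.2 = 0.242.
Mean = α/β = 8.3/30.2 = 0.275.
Difference = 0.275 − 0.242 = 0.033.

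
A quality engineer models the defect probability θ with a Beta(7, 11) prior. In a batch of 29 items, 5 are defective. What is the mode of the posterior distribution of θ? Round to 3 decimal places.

Posterior: Beta(7+5, 11+24) = Beta(12, 35).
Mode = (12−1)/(12+35−2) = 11/45 = 0.244.
Mean = 12/(12+35) = 12/47 = 0.255.
This is the posterior mode — the MAP estimate.

0.244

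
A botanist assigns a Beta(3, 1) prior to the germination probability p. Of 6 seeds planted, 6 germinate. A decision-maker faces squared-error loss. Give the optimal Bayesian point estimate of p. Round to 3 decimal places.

Posterior: Beta(3+6, 1+0) = Beta(9, 1).
Since β = 1 ≤ 1 and α > 1, the Beta density is monotone increasing on [0,1]; the mode is at 1.
Mean = 9/(9+1) = 0.900.
Squared-error loss ⇒ the optimal estimator is the posterior mean.

0.900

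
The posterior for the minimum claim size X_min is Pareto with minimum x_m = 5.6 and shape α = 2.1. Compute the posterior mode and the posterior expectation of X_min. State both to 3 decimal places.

The Pareto density is strictly decreasing on [x_m, ∞), so the mode is x_m = 5.600.
Mean = α·x_m/(α−1) = 2.1·5.6/1.1 = 10.691.

MAP = 5.600; posterior mean = 10.691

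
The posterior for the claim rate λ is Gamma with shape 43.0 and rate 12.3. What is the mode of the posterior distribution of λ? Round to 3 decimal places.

3.415

Mode = (α−1)/β = 42.0/12.3 = 3.415.
Mean = α/β = 43.0/12.3 = 3.496.
This is the posterior mode — the MAP estimate.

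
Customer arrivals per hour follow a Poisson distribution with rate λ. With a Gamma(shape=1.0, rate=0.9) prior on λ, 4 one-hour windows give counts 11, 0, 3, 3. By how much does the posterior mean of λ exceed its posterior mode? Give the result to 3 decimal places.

Σ counts = 17. Posterior: Gamma(shape = 1.0+17 = 18.0, rate = 0.9+4 = 4.9).
Mode = (α−1)/β = 17.0/4.9 = 3.469.
Mean = α/β = 18.0/4.9 = 3.673.
Difference = 3.673 − 3.469 = 0.204.

0.204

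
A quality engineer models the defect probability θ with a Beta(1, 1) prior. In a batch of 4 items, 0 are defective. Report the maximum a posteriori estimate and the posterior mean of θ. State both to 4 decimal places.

θ_MAP = 0.0000, E[θ|data] = 0.1667

Posterior: Beta(1+0, 1+4) = Beta(1, 5).
Since α = 1 ≤ 1 and β > 1, the Beta density is monotone decreasing on [0,1]; the mode is at 0.
Mean = 1/(1+5) = 0.1667.
Right-skewed posterior ⇒ mode < mean.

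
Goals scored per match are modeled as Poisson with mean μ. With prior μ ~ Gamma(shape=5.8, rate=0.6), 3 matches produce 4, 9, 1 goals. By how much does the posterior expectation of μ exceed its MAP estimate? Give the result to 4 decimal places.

Σ counts = 14. Posterior: Gamma(shape = 5.8+14 = 19.8, rate = 0.6+3 = 3.6).
Mode = (α−1)/β = 18.8/3.6 = 5.2222.
Mean = α/β = 19.8/3.6 = 5.5000.
Difference = 5.5000 − 5.2222 = 0.2778.

0.2778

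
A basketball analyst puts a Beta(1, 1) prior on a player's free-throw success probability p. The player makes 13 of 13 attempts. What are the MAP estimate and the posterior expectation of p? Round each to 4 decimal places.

Posterior: Beta(1+13, 1+0) = Beta(14, 1).
Since β = 1 ≤ 1 and α > 1, the Beta density is monotone increasing on [0,1]; the mode is at 1.
Mean = 14/(14+1) = 0.9333.
The mean is pulled below the mode by the posterior's left skew.

MAP: 1.0000. Posterior mean: 0.9333.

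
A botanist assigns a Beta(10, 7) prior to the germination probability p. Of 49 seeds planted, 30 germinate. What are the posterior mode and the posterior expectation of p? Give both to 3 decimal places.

posterior mode = 0.609, posterior expectation = 0.606

Posterior: Beta(10+30, 7+19) = Beta(40, 26).
Mode = (40−1)/(40+26−2) = 39/64 = 0.609.
Mean = 40/(40+26) = 40/66 = 0.606.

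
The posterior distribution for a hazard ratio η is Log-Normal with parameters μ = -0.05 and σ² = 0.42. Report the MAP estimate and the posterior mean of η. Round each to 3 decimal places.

MAP: 0.625. Posterior mean: 1.174.

Mode = exp(μ − σ²) = exp(-0.47) = 0.625.
Mean = exp(μ + σ²/2) = exp(0.160) = 1.174.
Right-skewed posterior ⇒ mode < mean.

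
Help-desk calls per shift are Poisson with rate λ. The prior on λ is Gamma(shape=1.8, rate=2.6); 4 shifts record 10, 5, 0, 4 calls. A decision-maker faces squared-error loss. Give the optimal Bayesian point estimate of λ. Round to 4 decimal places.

Σ counts = 19. Posterior: Gamma(shape = 1.8+19 = 20.8, rate = 2.6+4 = 6.6).
Mode = (α−1)/β = 19.8/6.6 = 3.0000.
Mean = α/β = 20.8/6.6 = 3.1515.
Squared-error loss ⇒ the optimal estimator is the posterior mean.

3.1515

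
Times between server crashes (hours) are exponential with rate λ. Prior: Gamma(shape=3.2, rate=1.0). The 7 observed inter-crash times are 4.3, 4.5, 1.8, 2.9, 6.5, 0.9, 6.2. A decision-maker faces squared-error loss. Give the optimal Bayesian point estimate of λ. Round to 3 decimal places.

Σ times = 27.1. Posterior: Gamma(shape = 3.2+7 = 10.2, rate = 1.0+27.1 = 28.1).
Mode = (α−1)/β = 9.2/28.1 = 0.327.
Mean = α/β = 10.2/28.1 = 0.363.
Squared-error loss ⇒ the optimal estimator is the posterior mean.

0.363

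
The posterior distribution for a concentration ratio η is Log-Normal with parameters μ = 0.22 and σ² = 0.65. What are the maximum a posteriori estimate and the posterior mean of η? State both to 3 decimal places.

Mode = exp(μ − σ²) = exp(-0.43) = 0.651.
Mean = exp(μ + σ²/2) = exp(0.545) = 1.725.
The mean is pulled above the mode by the posterior's right skew.

MAP = 0.651, posterior mean = 1.725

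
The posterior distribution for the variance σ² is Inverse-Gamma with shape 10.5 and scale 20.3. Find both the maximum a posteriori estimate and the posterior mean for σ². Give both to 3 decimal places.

Mode = β/(α+1) = 20.3/11.5 = 1.765.
Mean = β/(α−1) = 20.3/9.5 = 2.137.

MAP = 1.765, posterior mean = 2.137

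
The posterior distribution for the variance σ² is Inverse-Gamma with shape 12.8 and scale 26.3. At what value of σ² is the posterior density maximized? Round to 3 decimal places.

1.906

Mode = β/(α+1) = 26.3/13.8 = 1.906.
Mean = β/(α−1) = 26.3/11.8 = 2.229.
This is the posterior mode — the MAP estimate.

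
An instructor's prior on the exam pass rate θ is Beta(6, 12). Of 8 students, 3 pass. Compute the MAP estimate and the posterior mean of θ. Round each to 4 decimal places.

MAP = 0.3333, posterior mean = 0.3462

Posterior: Beta(6+3, 12+5) = Beta(9, 17).
Mode = (9−1)/(9+17−2) = 8/24 = 0.3333.
Mean = 9/(9+17) = 9/26 = 0.3462.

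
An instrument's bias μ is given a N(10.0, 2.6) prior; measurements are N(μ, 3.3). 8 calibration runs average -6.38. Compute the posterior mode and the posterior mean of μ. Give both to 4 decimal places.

Posterior for μ is Normal. Precision-weighted mean: (1/2.6·10.0 + 8/3.3·-6.38) / (1/2.6 + 8/3.3) = -4.1371.
A Normal posterior is symmetric, so mode = mean.

μ_MAP = -4.1371, E[μ|data] = -4.1371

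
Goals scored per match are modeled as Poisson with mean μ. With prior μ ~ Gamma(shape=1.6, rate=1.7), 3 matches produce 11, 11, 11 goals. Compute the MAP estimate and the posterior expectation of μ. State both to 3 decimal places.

Σ counts = 33. Posterior: Gamma(shape = 1.6+33 = 34.6, rate = 1.7+3 = 4.7).
Mode = (α−1)/β = 33.6/4.7 = 7.149.
Mean = α/β = 34.6/4.7 = 7.362.
The mean is pulled above the mode by the posterior's right skew.

μ_MAP = 7.149, E[μ|data] = 7.362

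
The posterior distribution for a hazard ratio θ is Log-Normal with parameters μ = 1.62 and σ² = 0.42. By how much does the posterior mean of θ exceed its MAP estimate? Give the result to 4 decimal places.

2.9138

Mode = exp(μ − σ²) = exp(1.20) = 3.3201.
Mean = exp(μ + σ²/2) = exp(1.830) = 6.2339.
Difference = 6.2339 − 3.3201 = 2.9138.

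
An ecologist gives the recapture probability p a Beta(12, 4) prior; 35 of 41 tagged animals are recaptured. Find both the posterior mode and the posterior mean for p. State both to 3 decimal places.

Posterior: Beta(12+35, 4+6) = Beta(47, 10).
Mode = (47−1)/(47+10−2) = 46/55 = 0.836.
Mean = 47/(47+10) = 47/57 = 0.825.
Left-skewed posterior ⇒ mean < mode.

MAP = 0.836; posterior mean = 0.825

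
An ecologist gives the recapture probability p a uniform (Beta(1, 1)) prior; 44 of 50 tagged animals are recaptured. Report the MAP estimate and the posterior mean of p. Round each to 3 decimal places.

MAP = 0.880, posterior mean = 0.865

Posterior: Beta(1+44, 1+6) = Beta(45, 7).
Mode = (45−1)/(45+7−2) = 44/50 = 0.880.
Mean = 45/(45+7) = 45/52 = 0.865.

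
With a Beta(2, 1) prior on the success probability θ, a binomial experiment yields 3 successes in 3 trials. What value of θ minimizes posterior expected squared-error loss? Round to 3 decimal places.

0.833

Posterior: Beta(2+3, 1+0) = Beta(5, 1).
Since β = 1 ≤ 1 and α > 1, the Beta density is monotone increasing on [0,1]; the mode is at 1.
Mean = 5/(5+1) = 0.833.
Squared-error loss ⇒ the optimal estimator is the posterior mean.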